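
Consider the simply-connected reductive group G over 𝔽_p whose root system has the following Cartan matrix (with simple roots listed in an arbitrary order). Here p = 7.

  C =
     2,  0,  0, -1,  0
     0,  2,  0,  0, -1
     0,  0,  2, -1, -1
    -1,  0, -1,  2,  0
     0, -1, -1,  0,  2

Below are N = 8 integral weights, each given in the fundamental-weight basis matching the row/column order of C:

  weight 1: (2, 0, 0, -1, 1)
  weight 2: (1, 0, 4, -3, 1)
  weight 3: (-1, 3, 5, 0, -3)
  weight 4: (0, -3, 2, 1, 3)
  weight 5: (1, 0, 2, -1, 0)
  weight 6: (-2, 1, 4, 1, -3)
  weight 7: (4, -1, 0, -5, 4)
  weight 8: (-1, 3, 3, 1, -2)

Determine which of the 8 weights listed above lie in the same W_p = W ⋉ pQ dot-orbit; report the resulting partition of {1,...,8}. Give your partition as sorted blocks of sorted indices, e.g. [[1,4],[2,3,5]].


Type A_5, rank 5, |W|=720; reorder rows/cols to standard.

Each λ_j+ρ reduced to Ā_7; 5-tuples below use C's row order:

  1: (3, 1, 1, 0, 2) · 2: (1, 0, 3, 1, 2) · 3: (1, 0, 3, 1, 2) · 4: (2, 1, 3, 0, 1) · 5: (2, 1, 3, 0, 1) · 6: (1, 0, 3, 1, 2) · 7: (1, 0, 3, 1, 2) · 8: (2, 1, 3, 0, 1)

Partition of {1..8} into 3 W_7-dot-orbits:

[[1], [2, 3, 6, 7], [4, 5, 8]]


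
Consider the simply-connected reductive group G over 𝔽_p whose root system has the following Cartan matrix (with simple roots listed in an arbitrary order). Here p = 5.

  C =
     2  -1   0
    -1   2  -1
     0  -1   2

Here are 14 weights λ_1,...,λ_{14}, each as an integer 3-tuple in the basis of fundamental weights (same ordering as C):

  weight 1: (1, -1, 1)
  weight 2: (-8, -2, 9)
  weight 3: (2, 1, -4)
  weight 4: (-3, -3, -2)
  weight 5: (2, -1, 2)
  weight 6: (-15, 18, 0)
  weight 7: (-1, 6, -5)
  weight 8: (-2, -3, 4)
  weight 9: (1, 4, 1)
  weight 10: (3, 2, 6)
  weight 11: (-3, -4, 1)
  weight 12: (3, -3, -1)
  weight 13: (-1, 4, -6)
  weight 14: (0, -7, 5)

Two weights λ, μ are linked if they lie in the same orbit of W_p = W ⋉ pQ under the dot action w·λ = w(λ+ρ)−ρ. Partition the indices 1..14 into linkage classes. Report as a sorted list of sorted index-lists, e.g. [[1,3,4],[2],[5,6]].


Root system A_3: the 3×3 matrix C matches after relabeling.

λ_j+ρ reflected into Ā_5 (⟨·,θ^∨⟩≤5); 3-tuples as given:

    λ_1+ρ ↦ (2, 0, 2)
    λ_2+ρ ↦ (2, 0, 1)
    λ_3+ρ ↦ (2, 1, 2)
    λ_4+ρ ↦ (1, 2, 2)
    λ_5+ρ ↦ (2, 0, 2)
    λ_6+ρ ↦ (4, 0, 1)
    λ_7+ρ ↦ (2, 1, 2)
    λ_8+ρ ↦ (2, 1, 2)
    λ_9+ρ ↦ (2, 1, 2)
    λ_10+ρ ↦ (1, 2, 2)
    λ_11+ρ ↦ (2, 1, 2)
    λ_12+ρ ↦ (2, 0, 2)
    λ_13+ρ ↦ (0, 0, 5)
    λ_14+ρ ↦ (4, 0, 1)

Grouping the 14 weights by Ā_5-representative: 6 linkage classes.

[[1, 5, 12], [2], [3, 7, 8, 9, 11], [4, 10], [6, 14], [13]]


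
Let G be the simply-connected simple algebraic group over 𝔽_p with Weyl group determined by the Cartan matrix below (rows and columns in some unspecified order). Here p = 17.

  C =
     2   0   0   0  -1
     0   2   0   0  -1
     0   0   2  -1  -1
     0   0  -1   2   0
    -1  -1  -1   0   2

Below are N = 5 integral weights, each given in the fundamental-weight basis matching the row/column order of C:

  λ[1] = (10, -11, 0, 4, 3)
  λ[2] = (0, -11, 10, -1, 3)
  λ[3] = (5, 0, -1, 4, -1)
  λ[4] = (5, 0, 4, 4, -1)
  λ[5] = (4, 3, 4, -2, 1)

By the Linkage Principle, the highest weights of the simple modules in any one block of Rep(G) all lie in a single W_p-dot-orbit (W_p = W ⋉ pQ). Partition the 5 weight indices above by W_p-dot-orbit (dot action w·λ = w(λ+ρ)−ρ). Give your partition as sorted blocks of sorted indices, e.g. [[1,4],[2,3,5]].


Type D_5, rank 5, |W|=1920; reorder rows/cols to standard.

Ā_17 reps of the 5 weights (D_5, coords as presented):

  [1] (5, 4, 1, 0, 1);  [2] (5, 4, 1, 0, 1);  [3] (6, 1, 0, 5, 0);  [4] (6, 1, 0, 5, 0);  [5] (5, 4, 1, 0, 1)

Grouping the 5 weights by Ā_17-representative: 2 linkage classes.

[[1, 2, 5], [3, 4]]


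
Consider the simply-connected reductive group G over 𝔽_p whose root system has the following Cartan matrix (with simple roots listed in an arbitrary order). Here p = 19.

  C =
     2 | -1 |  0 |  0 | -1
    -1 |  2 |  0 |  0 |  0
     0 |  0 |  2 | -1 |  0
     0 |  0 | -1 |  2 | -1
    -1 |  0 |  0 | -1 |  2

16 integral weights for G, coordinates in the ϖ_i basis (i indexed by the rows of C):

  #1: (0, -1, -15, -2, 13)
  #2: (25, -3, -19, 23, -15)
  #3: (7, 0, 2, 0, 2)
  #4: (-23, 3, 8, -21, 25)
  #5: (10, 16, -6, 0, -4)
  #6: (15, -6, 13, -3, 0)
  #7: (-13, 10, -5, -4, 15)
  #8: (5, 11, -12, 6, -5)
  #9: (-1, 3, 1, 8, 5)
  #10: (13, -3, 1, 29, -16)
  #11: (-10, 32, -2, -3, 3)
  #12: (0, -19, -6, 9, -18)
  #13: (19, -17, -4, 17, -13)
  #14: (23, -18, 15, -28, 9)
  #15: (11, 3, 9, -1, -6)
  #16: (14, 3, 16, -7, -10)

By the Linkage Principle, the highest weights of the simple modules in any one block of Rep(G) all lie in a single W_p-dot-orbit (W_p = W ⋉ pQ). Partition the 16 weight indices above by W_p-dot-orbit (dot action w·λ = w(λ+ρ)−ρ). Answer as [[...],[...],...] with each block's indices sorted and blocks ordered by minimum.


Type A_5, rank 5, |W|=720; reorder rows/cols to standard.

W_19-reps of the 16 weights in Ā_19 (same 5-coord order as C):

    1: (0, 0, 1, 13, 1)
    2: (5, 5, 2, 1, 1)
    3: (8, 1, 3, 1, 3)
    4: (8, 1, 3, 1, 3)
    5: (2, 8, 1, 4, 2)
    6: (5, 5, 2, 1, 1)
    7: (8, 1, 3, 1, 3)
    8: (2, 8, 1, 4, 2)
    9: (0, 2, 0, 9, 6)
    10: (2, 8, 1, 4, 2)
    11: (5, 5, 2, 1, 1)
    12: (5, 5, 2, 1, 1)
    13: (8, 1, 3, 1, 3)
    14: (2, 8, 1, 4, 2)
    15: (7, 2, 3, 5, 0)
    16: (0, 2, 0, 9, 6)

These 16 weights hit 6 W_19-dot-orbits; sizes (1, 4, 4, 4, 2, 1):

[[1], [2, 6, 11, 12], [3, 4, 7, 13], [5, 8, 10, 14], [9, 16], [15]]


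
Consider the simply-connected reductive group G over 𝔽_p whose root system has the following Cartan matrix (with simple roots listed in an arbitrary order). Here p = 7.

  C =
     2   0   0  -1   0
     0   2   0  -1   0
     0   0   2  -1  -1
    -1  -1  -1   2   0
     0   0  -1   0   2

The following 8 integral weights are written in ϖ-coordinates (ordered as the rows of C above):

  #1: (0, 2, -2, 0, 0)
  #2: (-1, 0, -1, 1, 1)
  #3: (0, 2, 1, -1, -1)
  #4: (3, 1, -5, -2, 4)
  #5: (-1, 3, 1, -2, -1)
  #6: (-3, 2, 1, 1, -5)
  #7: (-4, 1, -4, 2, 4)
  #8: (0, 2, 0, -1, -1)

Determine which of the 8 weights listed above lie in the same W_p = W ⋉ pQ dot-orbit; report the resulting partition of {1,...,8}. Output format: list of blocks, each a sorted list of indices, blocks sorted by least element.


Type D_5, rank 5, |W|=1920; reorder rows/cols to standard.

Ā_7 reps of the 8 weights (D_5, coords as presented):

    1: (1, 3, 1, 0, 0)
    2: (0, 1, 0, 2, 2)
    3: (1, 3, 1, 0, 0)
    4: (1, 3, 1, 0, 0)
    5: (1, 3, 1, 0, 0)
    6: (0, 1, 0, 2, 2)
    7: (0, 1, 0, 2, 2)
    8: (1, 3, 1, 0, 0)

Grouping the 8 weights by Ā_7-representative: 2 linkage classes.

[[1, 3, 4, 5, 8], [2, 6, 7]]


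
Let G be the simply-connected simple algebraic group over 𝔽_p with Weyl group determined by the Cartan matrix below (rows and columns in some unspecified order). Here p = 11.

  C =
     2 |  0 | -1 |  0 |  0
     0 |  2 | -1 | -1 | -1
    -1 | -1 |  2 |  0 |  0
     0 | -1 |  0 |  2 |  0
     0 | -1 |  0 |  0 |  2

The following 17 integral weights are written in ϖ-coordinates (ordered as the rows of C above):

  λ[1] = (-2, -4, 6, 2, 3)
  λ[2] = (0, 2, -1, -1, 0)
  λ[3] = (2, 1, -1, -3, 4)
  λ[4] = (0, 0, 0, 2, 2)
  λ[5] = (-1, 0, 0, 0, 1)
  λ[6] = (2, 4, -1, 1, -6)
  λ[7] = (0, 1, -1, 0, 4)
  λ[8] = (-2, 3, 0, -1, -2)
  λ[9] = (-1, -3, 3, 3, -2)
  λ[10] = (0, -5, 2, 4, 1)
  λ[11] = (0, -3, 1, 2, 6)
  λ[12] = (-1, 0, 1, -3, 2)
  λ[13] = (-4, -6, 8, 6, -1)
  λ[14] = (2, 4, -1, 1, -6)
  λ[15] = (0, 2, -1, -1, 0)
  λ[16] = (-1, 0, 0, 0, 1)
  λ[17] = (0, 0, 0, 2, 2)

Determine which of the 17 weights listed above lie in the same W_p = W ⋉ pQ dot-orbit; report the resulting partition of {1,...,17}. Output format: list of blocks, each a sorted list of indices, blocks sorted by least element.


Cartan matrix: type D_5 (|W|=1920); un-permuting the 5 rows.

Folding the 17 weights λ_j+ρ into Ā_11 (reps in the given 5-coord order):

    λ_1+ρ ↦ (1, 3, 0, 0, 1)
    λ_2+ρ ↦ (1, 3, 0, 0, 1)
    λ_3+ρ ↦ (3, 0, 0, 2, 5)
    λ_4+ρ ↦ (1, 1, 1, 3, 3)
    λ_5+ρ ↦ (0, 1, 1, 1, 2)
    λ_6+ρ ↦ (3, 0, 0, 2, 5)
    λ_7+ρ ↦ (1, 2, 0, 1, 5)
    λ_8+ρ ↦ (1, 3, 0, 0, 1)
    λ_9+ρ ↦ (0, 1, 1, 1, 2)
    λ_10+ρ ↦ (0, 1, 1, 1, 2)
    λ_11+ρ ↦ (1, 2, 0, 1, 5)
    λ_12+ρ ↦ (0, 1, 1, 1, 2)
    λ_13+ρ ↦ (3, 0, 0, 2, 5)
    λ_14+ρ ↦ (3, 0, 0, 2, 5)
    λ_15+ρ ↦ (1, 3, 0, 0, 1)
    λ_16+ρ ↦ (0, 1, 1, 1, 2)
    λ_17+ρ ↦ (1, 1, 1, 3, 3)

5 distinct reps among the 17 weights ⇒ 5 W_11-linkage classes:

[[1, 2, 8, 15], [3, 6, 13, 14], [4, 17], [5, 9, 10, 12, 16], [7, 11]]


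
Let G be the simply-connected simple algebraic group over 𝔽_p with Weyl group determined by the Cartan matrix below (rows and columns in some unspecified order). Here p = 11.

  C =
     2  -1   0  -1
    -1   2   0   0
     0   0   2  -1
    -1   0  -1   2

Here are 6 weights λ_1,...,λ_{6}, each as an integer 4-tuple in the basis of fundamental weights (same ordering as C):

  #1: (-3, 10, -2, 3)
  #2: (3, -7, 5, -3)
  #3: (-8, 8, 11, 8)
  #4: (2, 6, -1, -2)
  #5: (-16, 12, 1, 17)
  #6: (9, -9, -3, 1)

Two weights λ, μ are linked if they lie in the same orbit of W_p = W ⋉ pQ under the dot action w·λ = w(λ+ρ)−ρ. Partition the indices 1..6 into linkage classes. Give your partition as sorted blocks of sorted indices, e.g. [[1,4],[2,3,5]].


Dynkin diagram of C (from the 6 off-diagonal −1 entries): A_4.

Ā_11 reps of the 6 weights (A_4, coords as presented):

    λ_1 → (2, 7, 1, 0)
    λ_2 → (2, 2, 2, 2)
    λ_3 → (2, 7, 1, 0)
    λ_4 → (2, 7, 1, 0)
    λ_5 → (2, 2, 2, 2)
    λ_6 → (2, 7, 1, 0)

Linkage partition of the 6 weights (2 classes, p=11):

[[1, 3, 4, 6], [2, 5]]


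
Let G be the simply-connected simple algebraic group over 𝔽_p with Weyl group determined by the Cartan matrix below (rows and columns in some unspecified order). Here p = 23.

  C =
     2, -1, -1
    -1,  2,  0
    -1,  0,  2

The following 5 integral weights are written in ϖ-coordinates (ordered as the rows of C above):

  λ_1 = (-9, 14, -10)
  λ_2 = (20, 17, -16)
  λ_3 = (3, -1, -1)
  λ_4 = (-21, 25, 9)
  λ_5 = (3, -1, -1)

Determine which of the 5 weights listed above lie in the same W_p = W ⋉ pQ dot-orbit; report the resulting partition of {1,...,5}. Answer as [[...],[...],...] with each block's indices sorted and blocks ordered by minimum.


C ↔ A_3 under row/col permutation; |W(A_3)| = 24.

Folding the 5 weights λ_j+ρ into Ā_23 (reps in the given 3-coord order):

  [1] (7, 2, 8) · [2] (5, 2, 1) · [3] (4, 0, 0) · [4] (10, 3, 7) · [5] (4, 0, 0)

These 5 weights hit 4 W_23-dot-orbits; sizes (1, 1, 2, 1):

[[1], [2], [3, 5], [4]]


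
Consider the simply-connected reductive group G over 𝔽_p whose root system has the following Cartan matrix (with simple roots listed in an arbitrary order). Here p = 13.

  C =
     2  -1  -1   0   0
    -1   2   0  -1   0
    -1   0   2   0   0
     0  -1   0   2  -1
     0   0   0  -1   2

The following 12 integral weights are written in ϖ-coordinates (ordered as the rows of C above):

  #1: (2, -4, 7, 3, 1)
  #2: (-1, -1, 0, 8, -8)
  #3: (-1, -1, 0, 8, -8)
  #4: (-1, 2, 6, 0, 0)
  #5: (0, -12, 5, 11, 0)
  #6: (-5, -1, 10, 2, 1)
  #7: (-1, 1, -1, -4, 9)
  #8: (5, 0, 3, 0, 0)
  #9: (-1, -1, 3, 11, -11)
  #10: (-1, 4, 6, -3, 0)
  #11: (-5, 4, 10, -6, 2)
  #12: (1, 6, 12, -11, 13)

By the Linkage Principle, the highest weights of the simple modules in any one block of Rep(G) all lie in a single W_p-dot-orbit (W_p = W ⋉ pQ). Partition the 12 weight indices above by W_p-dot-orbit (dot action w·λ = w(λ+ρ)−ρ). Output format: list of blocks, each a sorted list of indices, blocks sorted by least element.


Type A_5, rank 5, |W|=720; reorder rows/cols to standard.

Ā_13 reps of the 12 weights (A_5, coords as presented):

  [1] (0, 3, 7, 1, 1) · [2] (0, 0, 1, 2, 7) · [3] (0, 0, 1, 2, 7) · [4] (0, 3, 7, 1, 1) · [5] (6, 1, 4, 1, 1) · [6] (0, 3, 7, 1, 1) · [7] (0, 0, 1, 2, 7) · [8] (6, 1, 4, 1, 1) · [9] (0, 0, 1, 2, 7) · [10] (0, 3, 7, 1, 1) · [11] (0, 3, 7, 1, 1) · [12] (0, 0, 1, 2, 7)

Partition of {1..12} into 3 W_13-dot-orbits:

[[1, 4, 6, 10, 11], [2, 3, 7, 9, 12], [5, 8]]


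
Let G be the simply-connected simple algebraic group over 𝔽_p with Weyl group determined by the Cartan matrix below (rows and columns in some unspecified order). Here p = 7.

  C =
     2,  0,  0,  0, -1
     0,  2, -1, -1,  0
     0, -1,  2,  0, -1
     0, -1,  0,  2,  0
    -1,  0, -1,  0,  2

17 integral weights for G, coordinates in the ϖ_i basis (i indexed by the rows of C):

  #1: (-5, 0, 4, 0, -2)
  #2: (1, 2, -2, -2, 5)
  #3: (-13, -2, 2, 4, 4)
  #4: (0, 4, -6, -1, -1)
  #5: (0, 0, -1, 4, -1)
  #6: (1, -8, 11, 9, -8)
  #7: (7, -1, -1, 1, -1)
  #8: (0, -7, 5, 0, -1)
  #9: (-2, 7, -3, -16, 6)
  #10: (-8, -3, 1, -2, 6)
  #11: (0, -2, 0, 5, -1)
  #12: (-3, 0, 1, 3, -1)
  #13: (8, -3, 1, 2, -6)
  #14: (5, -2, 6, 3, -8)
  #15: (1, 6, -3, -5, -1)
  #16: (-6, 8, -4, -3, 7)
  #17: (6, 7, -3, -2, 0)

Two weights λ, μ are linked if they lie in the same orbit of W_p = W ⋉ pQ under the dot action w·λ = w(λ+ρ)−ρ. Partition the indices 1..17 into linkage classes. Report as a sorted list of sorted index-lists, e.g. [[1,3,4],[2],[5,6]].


Cartan matrix: type A_5 (|W|=720); un-permuting the 5 rows.

λ_j+ρ reflected into Ā_7 (⟨·,θ^∨⟩≤7); 5-tuples as given:

  [1] (1, 1, 0, 1, 4) · [2] (1, 1, 0, 1, 4) · [3] (0, 1, 0, 4, 2) · [4] (4, 0, 0, 0, 1) · [5] (1, 1, 0, 5, 0) · [6] (0, 1, 0, 4, 2) · [7] (4, 0, 0, 0, 1) · [8] (1, 1, 0, 5, 0) · [9] (1, 1, 0, 1, 4) · [10] (4, 0, 0, 0, 1) · [11] (1, 1, 0, 5, 0) · [12] (0, 1, 0, 4, 2) · [13] (2, 1, 2, 0, 0) · [14] (2, 0, 1, 0, 3) · [15] (0, 1, 0, 4, 2) · [16] (0, 1, 0, 4, 2) · [17] (1, 1, 0, 5, 0)

These 17 weights hit 6 W_7-dot-orbits; sizes (3, 5, 3, 4, 1, 1):

[[1, 2, 9], [3, 6, 12, 15, 16], [4, 7, 10], [5, 8, 11, 17], [13], [14]]


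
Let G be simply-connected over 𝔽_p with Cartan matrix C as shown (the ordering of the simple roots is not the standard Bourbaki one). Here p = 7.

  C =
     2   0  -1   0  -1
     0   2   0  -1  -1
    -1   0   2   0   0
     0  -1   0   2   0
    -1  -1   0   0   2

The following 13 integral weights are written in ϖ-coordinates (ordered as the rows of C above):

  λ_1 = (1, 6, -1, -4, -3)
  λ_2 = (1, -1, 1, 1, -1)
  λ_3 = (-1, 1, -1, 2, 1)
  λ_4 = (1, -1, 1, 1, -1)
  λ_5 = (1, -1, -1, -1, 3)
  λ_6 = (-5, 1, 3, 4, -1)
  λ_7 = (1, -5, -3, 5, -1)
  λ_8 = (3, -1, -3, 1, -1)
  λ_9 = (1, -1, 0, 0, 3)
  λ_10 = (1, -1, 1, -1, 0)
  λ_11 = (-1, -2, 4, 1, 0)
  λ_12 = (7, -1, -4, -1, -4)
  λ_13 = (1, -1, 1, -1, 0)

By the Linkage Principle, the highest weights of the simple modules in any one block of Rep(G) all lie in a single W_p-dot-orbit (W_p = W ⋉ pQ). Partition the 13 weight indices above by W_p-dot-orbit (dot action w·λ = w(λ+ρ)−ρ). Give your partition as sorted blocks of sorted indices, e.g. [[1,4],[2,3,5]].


A_5 Cartan matrix, 5 simple roots permuted; ρ=(1,1,1,1,1).

Ā_7 reps of the 13 weights (A_5, coords as presented):

  [1] (0, 2, 0, 3, 2)
  [2] (2, 0, 2, 2, 0)
  [3] (0, 2, 0, 3, 2)
  [4] (2, 0, 2, 2, 0)
  [5] (2, 0, 0, 0, 4)
  [6] (0, 2, 0, 3, 2)
  [7] (2, 0, 2, 2, 0)
  [8] (2, 0, 2, 2, 0)
  [9] (2, 0, 0, 0, 4)
  [10] (2, 0, 2, 0, 1)
  [11] (0, 1, 5, 1, 0)
  [12] (2, 0, 2, 2, 0)
  [13] (2, 0, 2, 0, 1)

Linkage partition of the 13 weights (5 classes, p=7):

[[1, 3, 6], [2, 4, 7, 8, 12], [5, 9], [10, 13], [11]]


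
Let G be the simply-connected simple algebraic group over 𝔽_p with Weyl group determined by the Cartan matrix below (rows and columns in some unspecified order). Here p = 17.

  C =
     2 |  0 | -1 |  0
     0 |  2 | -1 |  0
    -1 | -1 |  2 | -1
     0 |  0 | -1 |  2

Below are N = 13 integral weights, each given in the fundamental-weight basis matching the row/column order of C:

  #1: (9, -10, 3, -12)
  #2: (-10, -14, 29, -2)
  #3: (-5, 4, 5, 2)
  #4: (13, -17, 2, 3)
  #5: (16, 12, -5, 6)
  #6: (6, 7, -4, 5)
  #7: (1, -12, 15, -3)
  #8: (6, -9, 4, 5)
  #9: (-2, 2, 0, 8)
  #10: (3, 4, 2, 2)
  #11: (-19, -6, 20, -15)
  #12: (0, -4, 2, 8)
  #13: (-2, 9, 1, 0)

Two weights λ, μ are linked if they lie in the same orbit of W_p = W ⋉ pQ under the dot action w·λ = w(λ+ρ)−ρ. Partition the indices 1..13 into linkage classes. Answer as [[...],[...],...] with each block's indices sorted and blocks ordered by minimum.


Root system D_4: the 4×4 matrix C matches after relabeling.

λ_j+ρ reflected into Ā_17 (⟨·,θ^∨⟩≤17); 4-tuples as given:

  λ_1 → (4, 5, 2, 3) · λ_2 → (1, 3, 0, 9) · λ_3 → (4, 5, 2, 3) · λ_4 → (1, 3, 0, 9) · λ_5 → (1, 3, 0, 9) · λ_6 → (4, 5, 2, 3) · λ_7 → (1, 10, 1, 1) · λ_8 → (4, 5, 2, 3) · λ_9 → (1, 3, 0, 9) · λ_10 → (4, 5, 2, 3) · λ_11 → (1, 10, 1, 1) · λ_12 → (1, 3, 0, 9) · λ_13 → (1, 10, 1, 1)

3 distinct reps among the 13 weights ⇒ 3 W_17-linkage classes:

[[1, 3, 6, 8, 10], [2, 4, 5, 9, 12], [7, 11, 13]]


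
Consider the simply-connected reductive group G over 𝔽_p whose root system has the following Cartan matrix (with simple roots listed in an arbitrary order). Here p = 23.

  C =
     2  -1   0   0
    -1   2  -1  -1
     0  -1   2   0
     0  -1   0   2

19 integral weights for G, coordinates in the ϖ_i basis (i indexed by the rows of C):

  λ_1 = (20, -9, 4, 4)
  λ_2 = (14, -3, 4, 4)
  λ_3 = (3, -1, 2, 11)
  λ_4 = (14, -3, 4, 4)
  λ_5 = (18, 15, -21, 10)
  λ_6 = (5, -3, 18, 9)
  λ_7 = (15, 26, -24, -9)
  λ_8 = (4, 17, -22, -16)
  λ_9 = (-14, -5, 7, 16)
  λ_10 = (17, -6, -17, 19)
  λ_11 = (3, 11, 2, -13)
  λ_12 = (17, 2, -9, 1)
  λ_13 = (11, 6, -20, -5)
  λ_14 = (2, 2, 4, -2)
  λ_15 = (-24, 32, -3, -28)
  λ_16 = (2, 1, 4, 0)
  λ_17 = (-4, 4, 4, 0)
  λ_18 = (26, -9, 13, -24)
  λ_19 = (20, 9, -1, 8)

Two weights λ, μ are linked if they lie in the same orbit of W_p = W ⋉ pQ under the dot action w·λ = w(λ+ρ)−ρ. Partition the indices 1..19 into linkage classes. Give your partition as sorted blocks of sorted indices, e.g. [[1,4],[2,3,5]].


Dynkin diagram of C (from the 6 off-diagonal −1 entries): D_4.

Folding the 19 weights λ_j+ρ into Ā_23 (reps in the given 4-coord order):

    1: (13, 2, 3, 3)
    2: (13, 2, 3, 3)
    3: (4, 0, 3, 12)
    4: (13, 2, 3, 3)
    5: (4, 0, 3, 12)
    6: (4, 4, 9, 0)
    7: (4, 0, 3, 12)
    8: (13, 2, 3, 3)
    9: (4, 4, 9, 0)
    10: (3, 2, 5, 1)
    11: (4, 0, 3, 12)
    12: (13, 2, 3, 3)
    13: (4, 0, 3, 12)
    14: (3, 2, 5, 1)
    15: (4, 4, 9, 0)
    16: (3, 2, 5, 1)
    17: (3, 2, 5, 1)
    18: (4, 4, 9, 0)
    19: (4, 4, 9, 0)

Grouping the 19 weights by Ā_23-representative: 4 linkage classes.

[[1, 2, 4, 8, 12], [3, 5, 7, 11, 13], [6, 9, 15, 18, 19], [10, 14, 16, 17]]


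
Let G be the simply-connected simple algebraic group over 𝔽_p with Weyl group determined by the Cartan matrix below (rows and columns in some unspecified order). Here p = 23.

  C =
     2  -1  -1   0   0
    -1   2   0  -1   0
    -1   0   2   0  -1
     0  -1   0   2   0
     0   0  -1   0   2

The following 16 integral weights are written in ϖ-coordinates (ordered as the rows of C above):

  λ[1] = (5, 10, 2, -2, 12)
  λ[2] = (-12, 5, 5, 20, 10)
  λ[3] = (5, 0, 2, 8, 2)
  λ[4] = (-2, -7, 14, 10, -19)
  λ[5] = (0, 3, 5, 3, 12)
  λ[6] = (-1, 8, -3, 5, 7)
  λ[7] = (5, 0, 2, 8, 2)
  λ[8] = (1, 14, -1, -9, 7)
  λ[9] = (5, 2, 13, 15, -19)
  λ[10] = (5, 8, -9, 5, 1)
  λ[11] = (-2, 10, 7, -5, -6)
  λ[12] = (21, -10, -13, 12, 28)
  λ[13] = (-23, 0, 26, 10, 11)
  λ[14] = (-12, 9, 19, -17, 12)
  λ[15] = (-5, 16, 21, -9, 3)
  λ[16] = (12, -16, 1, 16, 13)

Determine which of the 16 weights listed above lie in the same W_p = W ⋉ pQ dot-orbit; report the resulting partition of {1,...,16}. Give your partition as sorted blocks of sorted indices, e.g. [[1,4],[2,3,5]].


Dynkin diagram of C (from the 8 off-diagonal −1 entries): A_5.

Each λ_j+ρ reduced to Ā_23; 5-tuples below use C's row order:

  1: (6, 1, 3, 9, 3) · 2: (1, 5, 1, 6, 4) · 3: (6, 1, 3, 9, 3) · 4: (1, 3, 6, 1, 8) · 5: (1, 3, 6, 1, 8) · 6: (2, 7, 0, 6, 6) · 7: (6, 1, 3, 9, 3) · 8: (2, 7, 0, 6, 6) · 9: (2, 3, 2, 0, 2) · 10: (2, 7, 0, 6, 6) · 11: (1, 6, 2, 4, 5) · 12: (6, 1, 3, 9, 3) · 13: (1, 5, 1, 6, 4) · 14: (6, 1, 3, 9, 3) · 15: (1, 3, 6, 1, 8) · 16: (2, 7, 0, 6, 6)

These 16 weights hit 6 W_23-dot-orbits; sizes (5, 2, 3, 4, 1, 1):

[[1, 3, 7, 12, 14], [2, 13], [4, 5, 15], [6, 8, 10, 16], [9], [11]]


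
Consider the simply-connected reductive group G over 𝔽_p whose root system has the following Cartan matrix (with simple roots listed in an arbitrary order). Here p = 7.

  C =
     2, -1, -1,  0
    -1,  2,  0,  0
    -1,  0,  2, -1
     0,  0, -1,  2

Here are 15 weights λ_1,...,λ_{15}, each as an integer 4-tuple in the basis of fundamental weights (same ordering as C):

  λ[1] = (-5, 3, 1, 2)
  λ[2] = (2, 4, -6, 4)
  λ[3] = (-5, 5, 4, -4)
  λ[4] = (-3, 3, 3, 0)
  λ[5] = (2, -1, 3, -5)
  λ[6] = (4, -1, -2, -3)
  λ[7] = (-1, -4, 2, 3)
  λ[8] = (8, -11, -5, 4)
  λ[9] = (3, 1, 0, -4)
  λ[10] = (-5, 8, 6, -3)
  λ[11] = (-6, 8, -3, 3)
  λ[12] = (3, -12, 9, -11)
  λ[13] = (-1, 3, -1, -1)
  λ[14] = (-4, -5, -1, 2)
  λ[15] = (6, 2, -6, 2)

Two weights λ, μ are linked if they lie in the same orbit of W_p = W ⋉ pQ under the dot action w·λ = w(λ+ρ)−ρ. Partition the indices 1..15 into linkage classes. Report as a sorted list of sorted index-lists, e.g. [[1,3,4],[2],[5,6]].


Type A_4, rank 4, |W|=120; reorder rows/cols to standard.

Folding the 15 weights λ_j+ρ into Ā_7 (reps in the given 4-coord order):

  λ_1 → (2, 0, 2, 1) · λ_2 → (2, 2, 2, 1) · λ_3 → (2, 2, 2, 1) · λ_4 → (2, 2, 2, 1) · λ_5 → (3, 0, 0, 4) · λ_6 → (2, 0, 2, 1) · λ_7 → (3, 0, 0, 4) · λ_8 → (2, 2, 2, 1) · λ_9 → (2, 2, 2, 1) · λ_10 → (2, 0, 2, 1) · λ_11 → (2, 0, 2, 1) · λ_12 → (3, 0, 0, 4) · λ_13 → (0, 4, 0, 0) · λ_14 → (3, 0, 0, 4) · λ_15 → (2, 0, 2, 1)

These 15 weights hit 4 W_7-dot-orbits; sizes (5, 5, 4, 1):

[[1, 6, 10, 11, 15], [2, 3, 4, 8, 9], [5, 7, 12, 14], [13]]


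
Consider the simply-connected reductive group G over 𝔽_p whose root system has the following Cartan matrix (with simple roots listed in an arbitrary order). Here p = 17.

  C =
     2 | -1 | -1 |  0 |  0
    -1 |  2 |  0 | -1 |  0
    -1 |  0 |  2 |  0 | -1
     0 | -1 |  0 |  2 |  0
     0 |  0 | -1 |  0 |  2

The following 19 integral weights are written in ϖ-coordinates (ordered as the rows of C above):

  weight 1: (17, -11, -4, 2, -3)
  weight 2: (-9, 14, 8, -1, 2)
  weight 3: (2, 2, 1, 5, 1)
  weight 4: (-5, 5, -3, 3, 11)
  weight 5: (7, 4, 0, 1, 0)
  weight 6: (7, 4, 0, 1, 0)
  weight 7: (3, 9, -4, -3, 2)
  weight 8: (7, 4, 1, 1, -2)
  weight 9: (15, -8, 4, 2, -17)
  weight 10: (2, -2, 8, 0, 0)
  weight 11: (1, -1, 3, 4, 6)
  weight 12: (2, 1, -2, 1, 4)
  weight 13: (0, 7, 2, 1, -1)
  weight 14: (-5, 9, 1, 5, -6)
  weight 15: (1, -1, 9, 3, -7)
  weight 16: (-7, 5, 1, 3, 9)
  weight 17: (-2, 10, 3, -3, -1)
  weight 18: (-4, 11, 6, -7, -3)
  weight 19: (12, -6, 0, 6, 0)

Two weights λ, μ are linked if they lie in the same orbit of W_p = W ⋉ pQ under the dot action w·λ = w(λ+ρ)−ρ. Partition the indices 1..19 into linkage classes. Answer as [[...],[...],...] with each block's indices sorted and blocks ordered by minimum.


Type A_5, rank 5, |W|=720; reorder rows/cols to standard.

W_17-reps of the 19 weights in Ā_17 (same 5-coord order as C):

  1: (3, 3, 2, 6, 2) · 2: (8, 5, 1, 2, 1) · 3: (3, 3, 2, 6, 2) · 4: (2, 0, 4, 4, 6) · 5: (8, 5, 1, 2, 1) · 6: (8, 5, 1, 2, 1) · 7: (1, 8, 3, 2, 0) · 8: (8, 5, 1, 2, 1) · 9: (2, 1, 9, 0, 1) · 10: (2, 1, 9, 0, 1) · 11: (2, 0, 4, 4, 6) · 12: (2, 2, 1, 2, 4) · 13: (1, 8, 3, 2, 0) · 14: (3, 3, 2, 6, 2) · 15: (2, 0, 4, 4, 6) · 16: (2, 0, 4, 4, 6) · 17: (1, 8, 3, 2, 0) · 18: (3, 3, 2, 6, 2) · 19: (8, 5, 1, 2, 1)

Grouping the 19 weights by Ā_17-representative: 6 linkage classes.

[[1, 3, 14, 18], [2, 5, 6, 8, 19], [4, 11, 15, 16], [7, 13, 17], [9, 10], [12]]


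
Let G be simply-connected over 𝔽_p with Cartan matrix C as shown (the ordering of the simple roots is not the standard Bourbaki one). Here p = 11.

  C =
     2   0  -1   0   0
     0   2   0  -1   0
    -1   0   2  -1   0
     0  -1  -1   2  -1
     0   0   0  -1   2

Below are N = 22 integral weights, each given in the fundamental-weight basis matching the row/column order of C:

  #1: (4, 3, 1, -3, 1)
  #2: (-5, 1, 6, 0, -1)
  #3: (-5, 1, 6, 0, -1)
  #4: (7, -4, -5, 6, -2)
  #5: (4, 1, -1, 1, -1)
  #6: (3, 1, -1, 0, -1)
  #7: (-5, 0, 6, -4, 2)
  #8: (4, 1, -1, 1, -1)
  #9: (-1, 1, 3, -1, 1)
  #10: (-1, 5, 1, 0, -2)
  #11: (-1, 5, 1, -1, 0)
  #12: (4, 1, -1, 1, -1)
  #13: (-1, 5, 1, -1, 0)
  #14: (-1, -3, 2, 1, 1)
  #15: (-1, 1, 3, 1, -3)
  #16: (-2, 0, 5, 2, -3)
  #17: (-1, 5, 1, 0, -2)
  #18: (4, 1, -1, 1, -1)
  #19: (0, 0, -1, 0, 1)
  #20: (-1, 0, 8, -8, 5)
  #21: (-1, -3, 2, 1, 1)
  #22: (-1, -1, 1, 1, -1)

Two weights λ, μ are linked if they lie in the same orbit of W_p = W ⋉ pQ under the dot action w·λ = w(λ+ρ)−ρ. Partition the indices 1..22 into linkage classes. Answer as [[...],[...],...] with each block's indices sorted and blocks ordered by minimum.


Root system D_5: the 5×5 matrix C matches after relabeling.

Ā_11 reps of the 22 weights (D_5, coords as presented):

  λ_1 → (5, 2, 0, 2, 0) · λ_2 → (4, 2, 0, 1, 0) · λ_3 → (4, 2, 0, 1, 0) · λ_4 → (4, 2, 0, 1, 0) · λ_5 → (5, 2, 0, 2, 0) · λ_6 → (4, 2, 0, 1, 0) · λ_7 → (4, 2, 0, 1, 0) · λ_8 → (5, 2, 0, 2, 0) · λ_9 → (0, 2, 3, 0, 2) · λ_10 → (0, 6, 2, 0, 1) · λ_11 → (0, 6, 2, 0, 1) · λ_12 → (5, 2, 0, 2, 0) · λ_13 → (0, 6, 2, 0, 1) · λ_14 → (0, 2, 3, 0, 2) · λ_15 → (0, 2, 3, 0, 2) · λ_16 → (1, 1, 0, 1, 2) · λ_17 → (0, 6, 2, 0, 1) · λ_18 → (5, 2, 0, 2, 0) · λ_19 → (1, 1, 0, 1, 2) · λ_20 → (0, 6, 2, 0, 1) · λ_21 → (0, 2, 3, 0, 2) · λ_22 → (0, 0, 2, 2, 0)

These 22 weights hit 6 W_11-dot-orbits; sizes (5, 5, 4, 5, 2, 1):

[[1, 5, 8, 12, 18], [2, 3, 4, 6, 7], [9, 14, 15, 21], [10, 11, 13, 17, 20], [16, 19], [22]]


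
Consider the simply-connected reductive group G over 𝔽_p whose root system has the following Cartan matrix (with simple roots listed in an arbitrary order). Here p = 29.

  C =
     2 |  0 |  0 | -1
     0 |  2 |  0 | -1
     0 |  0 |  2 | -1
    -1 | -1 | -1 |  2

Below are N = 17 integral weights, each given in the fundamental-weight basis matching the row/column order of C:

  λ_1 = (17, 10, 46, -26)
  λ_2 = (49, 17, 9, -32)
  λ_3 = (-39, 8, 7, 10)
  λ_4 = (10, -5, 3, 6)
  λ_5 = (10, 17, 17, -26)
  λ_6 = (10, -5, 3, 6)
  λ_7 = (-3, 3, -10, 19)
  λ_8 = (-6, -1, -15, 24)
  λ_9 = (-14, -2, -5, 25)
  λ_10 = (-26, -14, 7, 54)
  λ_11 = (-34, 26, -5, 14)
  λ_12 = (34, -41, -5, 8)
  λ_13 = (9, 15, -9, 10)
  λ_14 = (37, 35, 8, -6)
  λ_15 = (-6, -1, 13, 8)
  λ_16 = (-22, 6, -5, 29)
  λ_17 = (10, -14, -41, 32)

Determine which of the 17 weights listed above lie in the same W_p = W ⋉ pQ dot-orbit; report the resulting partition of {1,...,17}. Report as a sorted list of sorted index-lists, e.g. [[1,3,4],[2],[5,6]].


D_4 Cartan matrix, 4 simple roots permuted; ρ=(1,1,1,1).

Folding the 17 weights λ_j+ρ into Ā_29 (reps in the given 4-coord order):

  λ_1 → (11, 4, 4, 3) · λ_2 → (2, 8, 0, 8) · λ_3 → (1, 8, 9, 1) · λ_4 → (11, 4, 4, 3) · λ_5 → (11, 4, 4, 3) · λ_6 → (11, 4, 4, 3) · λ_7 → (2, 4, 9, 5) · λ_8 → (5, 0, 14, 4) · λ_9 → (13, 1, 4, 3) · λ_10 → (13, 1, 4, 3) · λ_11 → (2, 4, 9, 5) · λ_12 → (5, 0, 14, 4) · λ_13 → (2, 8, 0, 8) · λ_14 → (2, 4, 9, 5) · λ_15 → (5, 0, 14, 4) · λ_16 → (13, 1, 4, 3) · λ_17 → (2, 4, 9, 5)

6 distinct reps among the 17 weights ⇒ 6 W_29-linkage classes:

[[1, 4, 5, 6], [2, 13], [3], [7, 11, 14, 17], [8, 12, 15], [9, 10, 16]]


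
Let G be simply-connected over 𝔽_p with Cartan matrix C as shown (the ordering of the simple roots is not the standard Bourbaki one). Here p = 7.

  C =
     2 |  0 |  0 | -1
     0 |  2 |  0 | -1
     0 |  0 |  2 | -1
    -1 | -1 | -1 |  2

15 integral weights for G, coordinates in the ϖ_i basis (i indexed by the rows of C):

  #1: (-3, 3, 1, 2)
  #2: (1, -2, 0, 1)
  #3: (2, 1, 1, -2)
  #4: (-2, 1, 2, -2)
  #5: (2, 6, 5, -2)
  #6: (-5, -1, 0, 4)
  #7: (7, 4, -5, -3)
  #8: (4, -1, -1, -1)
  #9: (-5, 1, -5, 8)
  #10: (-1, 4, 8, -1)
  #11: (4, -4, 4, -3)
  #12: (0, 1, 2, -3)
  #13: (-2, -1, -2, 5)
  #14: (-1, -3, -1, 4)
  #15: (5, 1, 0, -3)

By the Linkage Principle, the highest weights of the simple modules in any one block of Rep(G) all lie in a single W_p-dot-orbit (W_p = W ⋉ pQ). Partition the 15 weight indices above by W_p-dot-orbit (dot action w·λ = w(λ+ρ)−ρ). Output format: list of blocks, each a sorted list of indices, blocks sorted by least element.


Cartan matrix: type D_4 (|W|=192); un-permuting the 4 rows.

Ā_7 reps of the 15 weights (D_4, coords as presented):

  1: (0, 2, 0, 2) · 2: (2, 1, 1, 1) · 3: (2, 1, 1, 1) · 4: (1, 0, 1, 1) · 5: (4, 0, 1, 1) · 6: (4, 0, 1, 1) · 7: (1, 0, 1, 1) · 8: (5, 0, 0, 0) · 9: (0, 2, 0, 2) · 10: (5, 0, 0, 0) · 11: (0, 2, 0, 2) · 12: (1, 0, 1, 1) · 13: (1, 0, 1, 1) · 14: (0, 2, 0, 2) · 15: (4, 0, 1, 1)

Grouping the 15 weights by Ā_7-representative: 5 linkage classes.

[[1, 9, 11, 14], [2, 3], [4, 7, 12, 13], [5, 6, 15], [8, 10]]


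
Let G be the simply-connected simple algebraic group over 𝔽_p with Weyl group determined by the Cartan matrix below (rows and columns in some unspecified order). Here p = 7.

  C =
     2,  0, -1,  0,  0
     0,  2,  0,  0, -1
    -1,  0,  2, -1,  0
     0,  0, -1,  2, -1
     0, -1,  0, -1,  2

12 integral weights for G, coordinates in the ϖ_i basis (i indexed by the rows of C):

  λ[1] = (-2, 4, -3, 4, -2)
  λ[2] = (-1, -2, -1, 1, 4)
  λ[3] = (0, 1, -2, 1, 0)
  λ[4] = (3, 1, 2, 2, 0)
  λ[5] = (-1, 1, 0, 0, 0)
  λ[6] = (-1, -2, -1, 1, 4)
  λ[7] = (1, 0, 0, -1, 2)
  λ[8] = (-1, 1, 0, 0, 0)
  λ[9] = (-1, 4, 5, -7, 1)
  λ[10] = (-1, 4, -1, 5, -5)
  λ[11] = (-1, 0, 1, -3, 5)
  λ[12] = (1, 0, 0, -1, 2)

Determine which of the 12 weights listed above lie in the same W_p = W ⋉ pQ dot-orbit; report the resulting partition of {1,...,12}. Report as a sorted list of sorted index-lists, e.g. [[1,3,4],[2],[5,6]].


Cartan matrix: type A_5 (|W|=720); un-permuting the 5 rows.

W_7-reps of the 12 weights in Ā_7 (same 5-coord order as C):

  λ_1+ρ ↦ (0, 2, 1, 1, 1);  λ_2+ρ ↦ (0, 1, 0, 2, 4);  λ_3+ρ ↦ (0, 2, 1, 1, 1);  λ_4+ρ ↦ (2, 1, 1, 0, 3);  λ_5+ρ ↦ (0, 2, 1, 1, 1);  λ_6+ρ ↦ (0, 1, 0, 2, 4);  λ_7+ρ ↦ (2, 1, 1, 0, 3);  λ_8+ρ ↦ (0, 2, 1, 1, 1);  λ_9+ρ ↦ (0, 1, 0, 2, 4);  λ_10+ρ ↦ (0, 1, 0, 2, 4);  λ_11+ρ ↦ (0, 1, 0, 2, 4);  λ_12+ρ ↦ (2, 1, 1, 0, 3)

The 12 indices split into 3 linkage classes (same alcove rep ⇔ same W_7-dot-orbit):

[[1, 3, 5, 8], [2, 6, 9, 10, 11], [4, 7, 12]]


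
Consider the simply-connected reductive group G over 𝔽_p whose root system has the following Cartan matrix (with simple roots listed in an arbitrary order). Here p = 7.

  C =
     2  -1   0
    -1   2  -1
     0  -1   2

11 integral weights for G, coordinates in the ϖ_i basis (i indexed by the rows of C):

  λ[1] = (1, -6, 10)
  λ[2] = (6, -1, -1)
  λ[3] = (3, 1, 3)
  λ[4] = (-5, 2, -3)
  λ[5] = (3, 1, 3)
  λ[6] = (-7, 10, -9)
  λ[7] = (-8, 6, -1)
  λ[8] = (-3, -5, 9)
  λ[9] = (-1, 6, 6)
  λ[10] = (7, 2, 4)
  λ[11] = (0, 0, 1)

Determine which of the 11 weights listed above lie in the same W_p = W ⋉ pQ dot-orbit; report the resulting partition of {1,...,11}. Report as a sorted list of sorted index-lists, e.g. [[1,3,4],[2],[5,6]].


Type A_3, rank 3, |W|=24; reorder rows/cols to standard.

Each λ_j+ρ reduced to Ā_7; 3-tuples below use C's row order:

  [1] (1, 1, 2) · [2] (7, 0, 0) · [3] (1, 2, 1) · [4] (1, 2, 1) · [5] (1, 2, 1) · [6] (1, 2, 1) · [7] (7, 0, 0) · [8] (1, 2, 1) · [9] (7, 0, 0) · [10] (1, 1, 2) · [11] (1, 1, 2)

These 11 weights hit 3 W_7-dot-orbits; sizes (3, 3, 5):

[[1, 10, 11], [2, 7, 9], [3, 4, 5, 6, 8]]


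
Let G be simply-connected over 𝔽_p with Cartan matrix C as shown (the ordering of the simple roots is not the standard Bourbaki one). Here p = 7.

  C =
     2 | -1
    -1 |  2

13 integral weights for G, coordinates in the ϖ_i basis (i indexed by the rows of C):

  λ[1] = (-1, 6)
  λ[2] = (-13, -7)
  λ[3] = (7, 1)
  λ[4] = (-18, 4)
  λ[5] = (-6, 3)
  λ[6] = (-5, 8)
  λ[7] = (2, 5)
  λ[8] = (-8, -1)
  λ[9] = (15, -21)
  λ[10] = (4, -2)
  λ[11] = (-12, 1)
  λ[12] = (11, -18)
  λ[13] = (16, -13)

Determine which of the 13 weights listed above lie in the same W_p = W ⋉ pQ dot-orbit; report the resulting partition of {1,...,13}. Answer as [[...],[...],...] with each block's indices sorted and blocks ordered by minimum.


Dynkin diagram of C (from the 2 off-diagonal −1 entries): A_2.

Ā_7 reps of the 13 weights (A_2, coords as presented):

  1: (0, 7)
  2: (1, 4)
  3: (4, 1)
  4: (2, 3)
  5: (4, 1)
  6: (2, 3)
  7: (1, 4)
  8: (0, 7)
  9: (1, 4)
  10: (4, 1)
  11: (2, 3)
  12: (2, 3)
  13: (2, 3)

4 distinct reps among the 13 weights ⇒ 4 W_7-linkage classes:

[[1, 8], [2, 7, 9], [3, 5, 10], [4, 6, 11, 12, 13]]


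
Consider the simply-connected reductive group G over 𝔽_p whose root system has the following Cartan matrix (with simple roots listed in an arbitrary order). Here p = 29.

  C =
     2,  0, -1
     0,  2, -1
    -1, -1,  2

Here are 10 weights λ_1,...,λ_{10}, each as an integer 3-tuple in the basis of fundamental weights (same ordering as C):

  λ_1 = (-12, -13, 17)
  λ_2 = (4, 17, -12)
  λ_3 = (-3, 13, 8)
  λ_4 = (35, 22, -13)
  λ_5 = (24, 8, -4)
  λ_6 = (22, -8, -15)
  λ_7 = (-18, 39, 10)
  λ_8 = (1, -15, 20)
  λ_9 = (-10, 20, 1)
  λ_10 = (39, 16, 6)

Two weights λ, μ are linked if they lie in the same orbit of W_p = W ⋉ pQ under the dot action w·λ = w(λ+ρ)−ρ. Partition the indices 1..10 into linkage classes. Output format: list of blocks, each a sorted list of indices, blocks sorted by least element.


Cartan matrix: type A_3 (|W|=24); un-permuting the 3 rows.

Each λ_j+ρ reduced to Ā_29; 3-tuples below use C's row order:

  [1] (6, 7, 5) · [2] (6, 7, 5) · [3] (2, 14, 7) · [4] (6, 7, 5) · [5] (20, 4, 3) · [6] (2, 14, 7) · [7] (6, 7, 5) · [8] (2, 14, 7) · [9] (2, 14, 7) · [10] (6, 7, 5)

The 10 indices split into 3 linkage classes (same alcove rep ⇔ same W_29-dot-orbit):

[[1, 2, 4, 7, 10], [3, 6, 8, 9], [5]]


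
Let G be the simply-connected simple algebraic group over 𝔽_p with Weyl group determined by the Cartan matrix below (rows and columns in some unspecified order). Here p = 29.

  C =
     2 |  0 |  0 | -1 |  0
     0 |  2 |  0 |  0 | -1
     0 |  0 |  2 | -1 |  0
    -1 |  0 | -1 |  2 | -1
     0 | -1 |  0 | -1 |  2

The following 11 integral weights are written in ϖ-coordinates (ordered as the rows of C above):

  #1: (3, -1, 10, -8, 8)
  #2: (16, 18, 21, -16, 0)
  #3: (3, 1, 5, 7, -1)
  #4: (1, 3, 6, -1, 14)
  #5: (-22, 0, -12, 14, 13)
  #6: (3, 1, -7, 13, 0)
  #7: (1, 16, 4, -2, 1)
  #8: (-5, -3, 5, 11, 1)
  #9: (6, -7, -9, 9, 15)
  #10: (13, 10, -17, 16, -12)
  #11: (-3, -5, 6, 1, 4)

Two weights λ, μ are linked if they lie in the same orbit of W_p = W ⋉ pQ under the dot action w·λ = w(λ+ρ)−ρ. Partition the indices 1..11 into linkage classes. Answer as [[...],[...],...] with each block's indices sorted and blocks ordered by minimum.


Cartan matrix: type D_5 (|W|=1920); un-permuting the 5 rows.

W_29-reps of the 11 weights in Ā_29 (same 5-coord order as C):

  [1] (3, 0, 4, 4, 2)
  [2] (2, 4, 7, 0, 1)
  [3] (4, 2, 6, 8, 0)
  [4] (2, 4, 7, 0, 1)
  [5] (4, 2, 6, 8, 0)
  [6] (4, 2, 6, 8, 0)
  [7] (1, 17, 4, 1, 1)
  [8] (4, 2, 6, 8, 0)
  [9] (3, 0, 4, 4, 2)
  [10] (4, 2, 6, 8, 0)
  [11] (2, 4, 7, 0, 1)

Grouping the 11 weights by Ā_29-representative: 4 linkage classes.

[[1, 9], [2, 4, 11], [3, 5, 6, 8, 10], [7]]


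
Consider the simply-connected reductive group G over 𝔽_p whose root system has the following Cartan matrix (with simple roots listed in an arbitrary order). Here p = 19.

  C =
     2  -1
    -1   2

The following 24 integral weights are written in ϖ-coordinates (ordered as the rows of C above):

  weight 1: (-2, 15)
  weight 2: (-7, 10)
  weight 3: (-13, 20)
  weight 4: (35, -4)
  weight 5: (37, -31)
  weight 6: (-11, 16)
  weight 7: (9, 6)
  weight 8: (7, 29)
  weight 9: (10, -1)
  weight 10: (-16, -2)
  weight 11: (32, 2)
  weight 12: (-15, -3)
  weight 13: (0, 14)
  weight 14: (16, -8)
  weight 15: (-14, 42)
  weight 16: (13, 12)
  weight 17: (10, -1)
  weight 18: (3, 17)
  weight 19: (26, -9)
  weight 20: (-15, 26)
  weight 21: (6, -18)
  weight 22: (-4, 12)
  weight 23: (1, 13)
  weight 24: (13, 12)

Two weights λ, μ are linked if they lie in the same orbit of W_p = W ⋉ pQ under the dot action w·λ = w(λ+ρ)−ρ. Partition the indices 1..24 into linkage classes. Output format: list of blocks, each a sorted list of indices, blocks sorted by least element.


Root system A_2: the 2×2 matrix C matches after relabeling.

W_19-reps of the 24 weights in Ā_19 (same 2-coord order as C):

    λ_1 → (1, 15)
    λ_2 → (6, 5)
    λ_3 → (10, 7)
    λ_4 → (2, 14)
    λ_5 → (11, 0)
    λ_6 → (10, 7)
    λ_7 → (10, 7)
    λ_8 → (11, 0)
    λ_9 → (11, 0)
    λ_10 → (1, 15)
    λ_11 → (2, 14)
    λ_12 → (2, 14)
    λ_13 → (1, 15)
    λ_14 → (10, 7)
    λ_15 → (6, 5)
    λ_16 → (6, 5)
    λ_17 → (11, 0)
    λ_18 → (1, 15)
    λ_19 → (11, 0)
    λ_20 → (6, 5)
    λ_21 → (10, 7)
    λ_22 → (3, 10)
    λ_23 → (2, 14)
    λ_24 → (6, 5)

Linkage partition of the 24 weights (6 classes, p=19):

[[1, 10, 13, 18], [2, 15, 16, 20, 24], [3, 6, 7, 14, 21], [4, 11, 12, 23], [5, 8, 9, 17, 19], [22]]


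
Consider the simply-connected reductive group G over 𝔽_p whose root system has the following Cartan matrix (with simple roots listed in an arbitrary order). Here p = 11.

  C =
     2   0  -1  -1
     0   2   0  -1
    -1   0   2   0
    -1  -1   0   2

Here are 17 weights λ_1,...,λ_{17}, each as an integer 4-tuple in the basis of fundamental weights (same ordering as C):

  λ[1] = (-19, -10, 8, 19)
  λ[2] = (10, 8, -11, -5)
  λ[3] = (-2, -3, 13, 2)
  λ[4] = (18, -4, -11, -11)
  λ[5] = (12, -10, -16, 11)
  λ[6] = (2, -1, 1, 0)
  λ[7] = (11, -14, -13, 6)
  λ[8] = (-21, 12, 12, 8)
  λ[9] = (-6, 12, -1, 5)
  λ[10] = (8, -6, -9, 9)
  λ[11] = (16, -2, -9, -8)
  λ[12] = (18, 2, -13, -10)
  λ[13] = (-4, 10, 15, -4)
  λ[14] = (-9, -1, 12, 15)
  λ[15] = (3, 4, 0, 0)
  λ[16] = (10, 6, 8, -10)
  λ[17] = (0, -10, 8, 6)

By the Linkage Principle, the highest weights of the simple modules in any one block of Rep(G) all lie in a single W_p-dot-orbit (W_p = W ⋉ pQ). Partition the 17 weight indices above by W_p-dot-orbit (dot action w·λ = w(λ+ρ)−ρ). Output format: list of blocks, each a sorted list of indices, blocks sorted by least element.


C ↔ A_4 under row/col permutation; |W(A_4)| = 120.

W_11-reps of the 17 weights in Ā_11 (same 4-coord order as C):

    1: (2, 7, 0, 0)
    2: (3, 0, 2, 1)
    3: (2, 0, 6, 1)
    4: (1, 1, 2, 1)
    5: (1, 1, 2, 1)
    6: (3, 0, 2, 1)
    7: (3, 0, 2, 1)
    8: (2, 7, 0, 0)
    9: (1, 3, 0, 2)
    10: (1, 3, 0, 2)
    11: (1, 1, 2, 1)
    12: (1, 1, 2, 1)
    13: (1, 3, 0, 2)
    14: (1, 3, 0, 2)
    15: (4, 5, 1, 1)
    16: (2, 7, 0, 0)
    17: (1, 1, 2, 1)

These 17 weights hit 6 W_11-dot-orbits; sizes (3, 3, 1, 5, 4, 1):

[[1, 8, 16], [2, 6, 7], [3], [4, 5, 11, 12, 17], [9, 10, 13, 14], [15]]


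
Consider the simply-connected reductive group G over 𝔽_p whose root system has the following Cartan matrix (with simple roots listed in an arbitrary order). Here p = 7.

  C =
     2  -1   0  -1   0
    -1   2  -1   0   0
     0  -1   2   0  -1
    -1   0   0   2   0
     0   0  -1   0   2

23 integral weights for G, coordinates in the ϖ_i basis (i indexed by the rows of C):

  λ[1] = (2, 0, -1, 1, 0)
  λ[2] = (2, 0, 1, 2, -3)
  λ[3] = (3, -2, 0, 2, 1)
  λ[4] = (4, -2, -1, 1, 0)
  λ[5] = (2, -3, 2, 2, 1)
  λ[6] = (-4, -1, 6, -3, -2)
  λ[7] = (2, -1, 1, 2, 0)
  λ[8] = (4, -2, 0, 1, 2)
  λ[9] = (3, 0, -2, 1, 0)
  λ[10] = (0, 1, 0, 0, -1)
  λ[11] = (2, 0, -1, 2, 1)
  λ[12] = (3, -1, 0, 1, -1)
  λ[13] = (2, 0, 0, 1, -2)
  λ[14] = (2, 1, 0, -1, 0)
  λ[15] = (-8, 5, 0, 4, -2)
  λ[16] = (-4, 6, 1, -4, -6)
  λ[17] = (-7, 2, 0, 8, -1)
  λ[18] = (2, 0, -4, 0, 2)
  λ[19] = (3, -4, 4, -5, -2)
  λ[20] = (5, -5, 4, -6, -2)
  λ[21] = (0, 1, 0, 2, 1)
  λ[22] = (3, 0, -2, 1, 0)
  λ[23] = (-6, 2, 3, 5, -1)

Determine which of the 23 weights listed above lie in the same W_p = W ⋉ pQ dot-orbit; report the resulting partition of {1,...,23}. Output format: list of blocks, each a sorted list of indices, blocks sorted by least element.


Dynkin diagram of C (from the 8 off-diagonal −1 entries): A_5.

λ_j+ρ reflected into Ā_7 (⟨·,θ^∨⟩≤7); 5-tuples as given:

  λ_1+ρ ↦ (3, 1, 0, 2, 1)
  λ_2+ρ ↦ (3, 1, 0, 1, 0)
  λ_3+ρ ↦ (3, 1, 0, 1, 0)
  λ_4+ρ ↦ (4, 0, 1, 2, 0)
  λ_5+ρ ↦ (1, 2, 1, 1, 0)
  λ_6+ρ ↦ (3, 2, 1, 0, 1)
  λ_7+ρ ↦ (3, 0, 1, 1, 1)
  λ_8+ρ ↦ (3, 1, 0, 1, 0)
  λ_9+ρ ↦ (4, 0, 1, 2, 0)
  λ_10+ρ ↦ (1, 2, 1, 1, 0)
  λ_11+ρ ↦ (3, 1, 0, 1, 0)
  λ_12+ρ ↦ (4, 0, 1, 2, 0)
  λ_13+ρ ↦ (3, 1, 0, 2, 1)
  λ_14+ρ ↦ (3, 2, 1, 0, 1)
  λ_15+ρ ↦ (4, 0, 1, 2, 0)
  λ_16+ρ ↦ (1, 2, 1, 1, 0)
  λ_17+ρ ↦ (3, 1, 0, 1, 0)
  λ_18+ρ ↦ (1, 2, 1, 1, 0)
  λ_19+ρ ↦ (3, 0, 1, 1, 1)
  λ_20+ρ ↦ (3, 1, 0, 2, 1)
  λ_21+ρ ↦ (1, 2, 1, 1, 0)
  λ_22+ρ ↦ (4, 0, 1, 2, 0)
  λ_23+ρ ↦ (3, 2, 1, 0, 1)

These 23 weights hit 6 W_7-dot-orbits; sizes (3, 5, 5, 5, 3, 2):

[[1, 13, 20], [2, 3, 8, 11, 17], [4, 9, 12, 15, 22], [5, 10, 16, 18, 21], [6, 14, 23], [7, 19]]
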